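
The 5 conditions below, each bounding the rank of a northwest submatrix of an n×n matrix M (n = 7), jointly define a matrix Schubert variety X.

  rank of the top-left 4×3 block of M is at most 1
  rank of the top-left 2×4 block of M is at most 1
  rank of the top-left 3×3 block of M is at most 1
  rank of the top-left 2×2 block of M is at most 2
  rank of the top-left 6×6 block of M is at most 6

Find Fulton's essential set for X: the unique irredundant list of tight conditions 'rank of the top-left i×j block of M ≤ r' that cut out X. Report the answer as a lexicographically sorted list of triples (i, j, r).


Propagating the 5 rank bounds to every northwest block:

  1 | 1 | 1 | 1 | 1 | 1 | 1
  1 | 1 | 1 | 1 | 2 | 2 | 2
  1 | 1 | 1 | 2 | 3 | 3 | 3
  1 | 1 | 1 | 2 | 3 | 4 | 4
  1 | 2 | 2 | 3 | 4 | 5 | 5
  1 | 2 | 3 | 4 | 5 | 6 | 6
  1 | 2 | 3 | 4 | 5 | 6 | 7

second differences of R give the permutation w = (1, 5, 4, 6, 2, 3, 7).

|D(w)|=7, |Ess(w)|=2:

[(2, 4, 1), (4, 3, 1)]


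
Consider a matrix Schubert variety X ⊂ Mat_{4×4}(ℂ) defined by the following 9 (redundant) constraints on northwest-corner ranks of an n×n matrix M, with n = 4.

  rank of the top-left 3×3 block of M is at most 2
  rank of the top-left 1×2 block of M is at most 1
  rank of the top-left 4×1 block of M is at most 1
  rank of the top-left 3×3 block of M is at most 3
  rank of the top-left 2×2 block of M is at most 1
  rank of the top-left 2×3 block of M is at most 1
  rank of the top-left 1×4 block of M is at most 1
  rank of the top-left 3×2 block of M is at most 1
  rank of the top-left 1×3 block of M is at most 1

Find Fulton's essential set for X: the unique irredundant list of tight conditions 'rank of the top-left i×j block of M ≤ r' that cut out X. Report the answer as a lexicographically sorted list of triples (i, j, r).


Rank table r_w(4×4) implied by the 9 constraints:

  row 1: 1  1  1  1
  row 2: 1  1  1  2
  row 3: 1  1  2  3
  row 4: 1  2  3  4

so w = (1, 4, 3, 2).

ℓ(w)=3; the 2 essential cells (i,j,r):

[(2, 3, 1), (3, 2, 1)]


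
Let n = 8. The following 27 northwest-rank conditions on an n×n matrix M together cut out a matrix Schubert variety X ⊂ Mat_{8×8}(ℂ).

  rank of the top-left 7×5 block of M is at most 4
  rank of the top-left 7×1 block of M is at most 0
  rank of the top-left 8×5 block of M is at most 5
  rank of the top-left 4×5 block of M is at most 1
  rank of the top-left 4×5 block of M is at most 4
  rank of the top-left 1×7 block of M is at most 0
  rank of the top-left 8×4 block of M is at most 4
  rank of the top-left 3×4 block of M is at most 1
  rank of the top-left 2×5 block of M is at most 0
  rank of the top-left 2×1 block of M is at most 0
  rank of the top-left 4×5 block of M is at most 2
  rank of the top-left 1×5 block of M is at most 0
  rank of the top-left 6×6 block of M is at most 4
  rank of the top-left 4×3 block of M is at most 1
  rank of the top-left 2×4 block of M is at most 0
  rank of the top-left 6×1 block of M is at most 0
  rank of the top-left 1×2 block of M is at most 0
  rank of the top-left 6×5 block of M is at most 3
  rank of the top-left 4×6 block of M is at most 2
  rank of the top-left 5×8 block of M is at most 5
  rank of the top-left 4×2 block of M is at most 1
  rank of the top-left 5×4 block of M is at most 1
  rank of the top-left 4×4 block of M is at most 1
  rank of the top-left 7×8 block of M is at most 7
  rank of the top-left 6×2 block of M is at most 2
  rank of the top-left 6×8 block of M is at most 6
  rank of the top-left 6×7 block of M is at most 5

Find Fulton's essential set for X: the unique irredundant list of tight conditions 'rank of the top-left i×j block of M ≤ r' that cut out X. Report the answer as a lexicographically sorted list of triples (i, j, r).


Propagating the 27 rank bounds to every northwest block:

  0  0  0  0  0  0  0  1
  0  0  0  0  0  1  1  2
  0  1  1  1  1  2  2  3
  0  1  1  1  1  2  3  4
  0  1  1  1  2  3  4  5
  0  1  2  2  3  4  5  6
  0  1  2  3  4  5  6  7
  1  2  3  4  5  6  7  8

second differences of R give the permutation w = (8, 6, 2, 7, 5, 3, 4, 1).

5 SE-corners of the 22-cell Rothe diagram give Ess(w):

[(1, 7, 0), (2, 5, 0), (4, 5, 1), (5, 4, 1), (7, 1, 0)]


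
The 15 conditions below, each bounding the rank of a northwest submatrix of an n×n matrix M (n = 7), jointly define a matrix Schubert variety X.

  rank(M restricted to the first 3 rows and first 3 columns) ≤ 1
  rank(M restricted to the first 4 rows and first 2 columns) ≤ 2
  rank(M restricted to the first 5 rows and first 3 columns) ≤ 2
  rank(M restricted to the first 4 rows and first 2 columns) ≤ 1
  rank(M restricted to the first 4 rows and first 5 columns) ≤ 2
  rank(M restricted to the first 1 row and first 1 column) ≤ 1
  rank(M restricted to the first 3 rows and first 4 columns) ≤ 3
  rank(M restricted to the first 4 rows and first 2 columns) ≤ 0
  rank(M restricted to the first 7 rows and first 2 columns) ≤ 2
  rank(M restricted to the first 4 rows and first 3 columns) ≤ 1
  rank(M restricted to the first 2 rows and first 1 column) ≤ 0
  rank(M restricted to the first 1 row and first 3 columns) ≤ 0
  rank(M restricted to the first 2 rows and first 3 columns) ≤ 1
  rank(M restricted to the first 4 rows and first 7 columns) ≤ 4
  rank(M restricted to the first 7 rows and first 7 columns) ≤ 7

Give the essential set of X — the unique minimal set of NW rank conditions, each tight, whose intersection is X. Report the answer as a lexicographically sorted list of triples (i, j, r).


Recovering R(i,j) via the rank-extension bound from the 15 conditions:

  row 1: 0 0 0 1 1 1 1
  row 2: 0 0 1 2 2 2 2
  row 3: 0 0 1 2 2 3 3
  row 4: 0 0 1 2 2 3 4
  row 5: 1 1 2 3 3 4 5
  row 6: 1 2 3 4 4 5 6
  row 7: 1 2 3 4 5 6 7

reading off 1-entries of Δ²R: w = (4, 3, 6, 7, 1, 2, 5).

3 SE-corners of the 11-cell Rothe diagram give Ess(w):

[(1, 3, 0), (4, 2, 0), (4, 5, 2)]


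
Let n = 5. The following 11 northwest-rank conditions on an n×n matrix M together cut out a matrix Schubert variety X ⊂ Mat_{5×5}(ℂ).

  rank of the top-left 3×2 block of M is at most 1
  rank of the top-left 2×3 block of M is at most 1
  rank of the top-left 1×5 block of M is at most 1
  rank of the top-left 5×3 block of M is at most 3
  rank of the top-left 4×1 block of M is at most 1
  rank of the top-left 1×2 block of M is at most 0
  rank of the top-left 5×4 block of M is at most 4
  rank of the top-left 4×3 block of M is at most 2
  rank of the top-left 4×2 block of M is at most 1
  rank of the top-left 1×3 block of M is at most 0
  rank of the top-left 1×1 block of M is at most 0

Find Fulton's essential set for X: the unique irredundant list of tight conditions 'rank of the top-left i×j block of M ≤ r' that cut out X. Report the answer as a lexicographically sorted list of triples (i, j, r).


Propagating the 11 rank bounds to every northwest block:

  row 1: 0  0  0  1  1
  row 2: 1  1  1  2  2
  row 3: 1  1  2  3  3
  row 4: 1  1  2  3  4
  row 5: 1  2  3  4  5

reading off 1-entries of Δ²R: w = (4, 1, 3, 5, 2).

D(w) has 5 cells with 2 SE-corners; essential set:

[(1, 3, 0), (4, 2, 1)]


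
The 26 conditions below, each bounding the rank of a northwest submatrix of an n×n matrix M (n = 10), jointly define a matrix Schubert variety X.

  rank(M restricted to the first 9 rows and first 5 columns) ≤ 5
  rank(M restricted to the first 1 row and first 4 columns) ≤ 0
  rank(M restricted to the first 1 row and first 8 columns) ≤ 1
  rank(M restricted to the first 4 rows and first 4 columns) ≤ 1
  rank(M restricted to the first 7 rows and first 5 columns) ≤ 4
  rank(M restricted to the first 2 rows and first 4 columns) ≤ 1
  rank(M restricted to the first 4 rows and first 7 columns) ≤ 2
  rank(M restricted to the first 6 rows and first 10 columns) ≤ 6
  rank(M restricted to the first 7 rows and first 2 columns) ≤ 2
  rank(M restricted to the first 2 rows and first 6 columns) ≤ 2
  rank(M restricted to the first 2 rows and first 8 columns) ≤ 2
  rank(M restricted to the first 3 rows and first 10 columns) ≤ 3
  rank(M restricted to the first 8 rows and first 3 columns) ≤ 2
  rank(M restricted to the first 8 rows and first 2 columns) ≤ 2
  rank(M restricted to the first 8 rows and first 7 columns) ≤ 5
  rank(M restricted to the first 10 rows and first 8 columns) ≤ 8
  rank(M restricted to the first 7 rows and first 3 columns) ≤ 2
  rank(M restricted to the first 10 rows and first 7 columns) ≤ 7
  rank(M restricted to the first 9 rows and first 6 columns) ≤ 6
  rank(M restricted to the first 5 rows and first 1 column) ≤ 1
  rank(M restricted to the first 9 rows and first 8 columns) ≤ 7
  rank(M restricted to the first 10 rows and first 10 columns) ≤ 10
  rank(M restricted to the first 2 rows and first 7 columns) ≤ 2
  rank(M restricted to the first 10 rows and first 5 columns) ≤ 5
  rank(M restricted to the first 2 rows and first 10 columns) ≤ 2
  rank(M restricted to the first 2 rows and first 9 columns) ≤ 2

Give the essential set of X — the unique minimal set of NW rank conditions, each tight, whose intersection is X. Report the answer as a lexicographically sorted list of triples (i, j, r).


The tightest implied rank at each (i,j), from the 26 conditions:

  R[1]: 0 | 0 | 0 | 0 | 1 | 1 | 1 | 1 | 1 | 1
  R[2]: 1 | 1 | 1 | 1 | 2 | 2 | 2 | 2 | 2 | 2
  R[3]: 1 | 1 | 1 | 1 | 2 | 2 | 2 | 3 | 3 | 3
  R[4]: 1 | 1 | 1 | 1 | 2 | 2 | 2 | 3 | 4 | 4
  R[5]: 1 | 2 | 2 | 2 | 3 | 3 | 3 | 4 | 5 | 5
  R[6]: 1 | 2 | 2 | 3 | 4 | 4 | 4 | 5 | 6 | 6
  R[7]: 1 | 2 | 2 | 3 | 4 | 5 | 5 | 6 | 7 | 7
  R[8]: 1 | 2 | 2 | 3 | 4 | 5 | 5 | 6 | 7 | 8
  R[9]: 1 | 2 | 3 | 4 | 5 | 6 | 6 | 7 | 8 | 9
  R[10]: 1 | 2 | 3 | 4 | 5 | 6 | 7 | 8 | 9 | 10

giving w = (5, 1, 8, 9, 2, 4, 6, 10, 3, 7) via Δ²R.

D(w) has 18 cells with 5 SE-corners; essential set:

[(1, 4, 0), (4, 4, 1), (4, 7, 2), (8, 3, 2), (8, 7, 5)]


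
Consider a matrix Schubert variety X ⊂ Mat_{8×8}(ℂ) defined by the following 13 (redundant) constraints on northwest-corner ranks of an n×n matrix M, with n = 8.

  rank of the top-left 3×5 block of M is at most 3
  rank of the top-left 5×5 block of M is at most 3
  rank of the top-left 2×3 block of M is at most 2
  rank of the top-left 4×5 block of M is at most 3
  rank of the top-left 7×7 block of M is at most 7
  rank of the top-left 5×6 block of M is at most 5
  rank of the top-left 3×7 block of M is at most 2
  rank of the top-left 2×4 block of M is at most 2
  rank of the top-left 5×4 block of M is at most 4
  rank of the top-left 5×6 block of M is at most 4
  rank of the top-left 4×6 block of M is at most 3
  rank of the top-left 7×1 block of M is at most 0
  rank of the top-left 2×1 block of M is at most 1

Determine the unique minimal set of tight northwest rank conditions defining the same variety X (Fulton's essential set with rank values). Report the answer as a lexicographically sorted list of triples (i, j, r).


Propagating the 13 rank bounds to every northwest block:

  0 | 1 | 1 | 1 | 1 | 1 | 1 | 1
  0 | 1 | 2 | 2 | 2 | 2 | 2 | 2
  0 | 1 | 2 | 2 | 2 | 2 | 2 | 3
  0 | 1 | 2 | 3 | 3 | 3 | 3 | 4
  0 | 1 | 2 | 3 | 3 | 4 | 4 | 5
  0 | 1 | 2 | 3 | 4 | 5 | 5 | 6
  0 | 1 | 2 | 3 | 4 | 5 | 6 | 7
  1 | 2 | 3 | 4 | 5 | 6 | 7 | 8

giving w = (2, 3, 8, 4, 6, 5, 7, 1) via Δ²R.

ℓ(w)=12; the 3 essential cells (i,j,r):

[(3, 7, 2), (5, 5, 3), (7, 1, 0)]


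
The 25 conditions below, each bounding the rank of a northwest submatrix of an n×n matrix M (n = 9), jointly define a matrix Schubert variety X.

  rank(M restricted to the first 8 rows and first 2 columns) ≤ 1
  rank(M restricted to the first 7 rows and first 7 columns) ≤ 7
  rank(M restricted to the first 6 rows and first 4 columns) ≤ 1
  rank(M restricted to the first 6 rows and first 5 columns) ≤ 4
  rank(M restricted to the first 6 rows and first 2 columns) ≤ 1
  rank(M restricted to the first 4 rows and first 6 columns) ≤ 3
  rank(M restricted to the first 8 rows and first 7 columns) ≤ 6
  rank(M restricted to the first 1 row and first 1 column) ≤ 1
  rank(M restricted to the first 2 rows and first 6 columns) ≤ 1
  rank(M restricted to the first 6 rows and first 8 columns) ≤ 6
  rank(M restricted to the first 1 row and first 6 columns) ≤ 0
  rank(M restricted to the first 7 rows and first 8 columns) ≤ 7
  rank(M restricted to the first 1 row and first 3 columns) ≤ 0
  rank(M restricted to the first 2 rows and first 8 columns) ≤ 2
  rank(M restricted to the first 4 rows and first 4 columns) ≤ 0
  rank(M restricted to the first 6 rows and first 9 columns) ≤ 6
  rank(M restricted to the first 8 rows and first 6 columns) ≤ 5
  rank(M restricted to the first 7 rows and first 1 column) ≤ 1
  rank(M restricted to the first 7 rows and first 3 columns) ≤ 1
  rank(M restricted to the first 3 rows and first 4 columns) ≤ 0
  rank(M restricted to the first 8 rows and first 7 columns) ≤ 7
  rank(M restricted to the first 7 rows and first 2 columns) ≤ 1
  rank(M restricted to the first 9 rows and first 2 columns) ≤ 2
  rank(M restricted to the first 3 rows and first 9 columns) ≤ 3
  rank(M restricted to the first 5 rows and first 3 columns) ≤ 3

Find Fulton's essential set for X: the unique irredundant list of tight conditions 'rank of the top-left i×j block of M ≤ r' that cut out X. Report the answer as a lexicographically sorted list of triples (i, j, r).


Reconstructing r_w from the 25 given conditions:

  R[1]: 0 | 0 | 0 | 0 | 0 | 0 | 1 | 1 | 1
  R[2]: 0 | 0 | 0 | 0 | 1 | 1 | 2 | 2 | 2
  R[3]: 0 | 0 | 0 | 0 | 1 | 2 | 3 | 3 | 3
  R[4]: 0 | 0 | 0 | 0 | 1 | 2 | 3 | 4 | 4
  R[5]: 1 | 1 | 1 | 1 | 2 | 3 | 4 | 5 | 5
  R[6]: 1 | 1 | 1 | 1 | 2 | 3 | 4 | 5 | 6
  R[7]: 1 | 1 | 1 | 2 | 3 | 4 | 5 | 6 | 7
  R[8]: 1 | 1 | 2 | 3 | 4 | 5 | 6 | 7 | 8
  R[9]: 1 | 2 | 3 | 4 | 5 | 6 | 7 | 8 | 9

reading off 1-entries of Δ²R: w = (7, 5, 6, 8, 1, 9, 4, 3, 2).

5 SE-corners of the 24-cell Rothe diagram give Ess(w):

[(1, 6, 0), (4, 4, 0), (6, 4, 1), (7, 3, 1), (8, 2, 1)]


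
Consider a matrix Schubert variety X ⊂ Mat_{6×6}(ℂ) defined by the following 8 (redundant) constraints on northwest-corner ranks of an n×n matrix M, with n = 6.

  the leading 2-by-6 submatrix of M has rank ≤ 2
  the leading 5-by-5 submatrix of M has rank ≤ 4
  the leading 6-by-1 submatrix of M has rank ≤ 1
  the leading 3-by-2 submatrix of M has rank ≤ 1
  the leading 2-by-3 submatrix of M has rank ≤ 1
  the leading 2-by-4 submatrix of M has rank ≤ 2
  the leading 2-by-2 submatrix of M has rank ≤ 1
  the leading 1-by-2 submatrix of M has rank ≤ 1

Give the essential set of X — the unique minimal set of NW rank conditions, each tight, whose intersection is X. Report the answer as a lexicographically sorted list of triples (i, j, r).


Rank table r_w(6×6) implied by the 8 constraints:

  1, 1, 1, 1, 1, 1
  1, 1, 1, 2, 2, 2
  1, 1, 2, 3, 3, 3
  1, 2, 3, 4, 4, 4
  1, 2, 3, 4, 4, 5
  1, 2, 3, 4, 5, 6

second differences of R give the permutation w = (1, 4, 3, 2, 6, 5).

Fulton essential set (3 of the 4 Rothe cells):

[(2, 3, 1), (3, 2, 1), (5, 5, 4)]


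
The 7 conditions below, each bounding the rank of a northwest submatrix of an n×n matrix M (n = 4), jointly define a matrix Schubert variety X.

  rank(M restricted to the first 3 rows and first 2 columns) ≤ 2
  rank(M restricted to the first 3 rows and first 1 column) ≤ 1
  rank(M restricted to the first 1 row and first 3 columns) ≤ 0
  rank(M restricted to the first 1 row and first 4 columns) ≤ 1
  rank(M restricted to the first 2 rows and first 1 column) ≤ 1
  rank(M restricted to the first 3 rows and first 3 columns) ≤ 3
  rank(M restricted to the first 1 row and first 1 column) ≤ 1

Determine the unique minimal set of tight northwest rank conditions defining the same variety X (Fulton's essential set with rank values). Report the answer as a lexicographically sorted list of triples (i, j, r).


Computing R[i][j] = min implied NW-rank bound (n=4, 7 conditions):

  i=1: 0 0 0 1
  i=2: 1 1 1 2
  i=3: 1 2 2 3
  i=4: 1 2 3 4

reading off 1-entries of Δ²R: w = (4, 1, 2, 3).

|D(w)|=3, |Ess(w)|=1:

[(1, 3, 0)]


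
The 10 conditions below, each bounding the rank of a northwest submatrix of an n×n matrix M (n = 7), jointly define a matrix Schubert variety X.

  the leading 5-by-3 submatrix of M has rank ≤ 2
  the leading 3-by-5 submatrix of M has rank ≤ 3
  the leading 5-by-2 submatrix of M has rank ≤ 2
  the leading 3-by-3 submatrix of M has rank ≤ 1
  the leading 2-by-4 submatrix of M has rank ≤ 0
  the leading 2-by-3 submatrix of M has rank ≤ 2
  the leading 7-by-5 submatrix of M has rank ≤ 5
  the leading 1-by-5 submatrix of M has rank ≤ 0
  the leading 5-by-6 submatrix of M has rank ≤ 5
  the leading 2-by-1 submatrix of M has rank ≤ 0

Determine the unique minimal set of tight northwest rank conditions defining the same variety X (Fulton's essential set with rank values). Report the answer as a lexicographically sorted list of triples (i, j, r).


Reconstructing r_w from the 10 given conditions:

  i=1: 0 0 0 0 0 1 1
  i=2: 0 0 0 0 1 2 2
  i=3: 1 1 1 1 2 3 3
  i=4: 1 2 2 2 3 4 4
  i=5: 1 2 2 3 4 5 5
  i=6: 1 2 3 4 5 6 6
  i=7: 1 2 3 4 5 6 7

giving w = (6, 5, 1, 2, 4, 3, 7) via Δ²R.

Rothe diagram D(w) (10 cells), 3 SE-corners (essential conditions):

[(1, 5, 0), (2, 4, 0), (5, 3, 2)]


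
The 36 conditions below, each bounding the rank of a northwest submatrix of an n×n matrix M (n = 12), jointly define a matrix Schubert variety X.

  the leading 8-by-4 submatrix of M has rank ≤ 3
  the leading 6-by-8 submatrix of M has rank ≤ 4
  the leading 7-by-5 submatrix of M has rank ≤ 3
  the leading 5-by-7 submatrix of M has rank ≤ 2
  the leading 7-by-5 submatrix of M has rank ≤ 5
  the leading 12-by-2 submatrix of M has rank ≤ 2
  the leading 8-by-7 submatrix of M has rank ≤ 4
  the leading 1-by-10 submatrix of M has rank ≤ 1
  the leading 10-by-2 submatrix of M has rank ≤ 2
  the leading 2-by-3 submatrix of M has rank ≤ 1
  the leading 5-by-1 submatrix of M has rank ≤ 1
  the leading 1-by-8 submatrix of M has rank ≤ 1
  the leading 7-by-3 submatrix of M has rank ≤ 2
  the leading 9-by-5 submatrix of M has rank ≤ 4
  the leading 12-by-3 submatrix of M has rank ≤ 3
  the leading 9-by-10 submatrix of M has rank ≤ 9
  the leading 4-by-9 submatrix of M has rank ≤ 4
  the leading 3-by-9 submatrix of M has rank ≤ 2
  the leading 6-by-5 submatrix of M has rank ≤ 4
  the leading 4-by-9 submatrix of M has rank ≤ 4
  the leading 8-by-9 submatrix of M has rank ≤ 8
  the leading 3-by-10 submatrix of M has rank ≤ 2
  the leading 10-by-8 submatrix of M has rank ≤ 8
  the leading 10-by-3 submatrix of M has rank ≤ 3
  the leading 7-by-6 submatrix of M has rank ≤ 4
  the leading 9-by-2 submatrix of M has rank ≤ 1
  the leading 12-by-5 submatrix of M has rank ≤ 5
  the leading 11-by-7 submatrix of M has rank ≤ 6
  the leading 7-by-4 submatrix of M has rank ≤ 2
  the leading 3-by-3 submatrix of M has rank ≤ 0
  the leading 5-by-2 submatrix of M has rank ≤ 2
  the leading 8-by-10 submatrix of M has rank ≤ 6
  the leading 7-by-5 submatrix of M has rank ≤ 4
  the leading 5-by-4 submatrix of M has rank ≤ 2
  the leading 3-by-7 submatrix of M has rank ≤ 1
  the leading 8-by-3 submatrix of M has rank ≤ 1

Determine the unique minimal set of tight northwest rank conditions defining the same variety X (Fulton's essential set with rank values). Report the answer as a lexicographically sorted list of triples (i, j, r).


Reconstructing r_w from the 36 given conditions:

  i=1: 0, 0, 0, 1, 1, 1, 1, 1, 1, 1, 1, 1
  i=2: 0, 0, 0, 1, 1, 1, 1, 2, 2, 2, 2, 2
  i=3: 0, 0, 0, 1, 1, 1, 1, 2, 2, 2, 3, 3
  i=4: 1, 1, 1, 2, 2, 2, 2, 3, 3, 3, 4, 4
  i=5: 1, 1, 1, 2, 2, 2, 2, 3, 4, 4, 5, 5
  i=6: 1, 1, 1, 2, 3, 3, 3, 4, 5, 5, 6, 6
  i=7: 1, 1, 1, 2, 3, 4, 4, 5, 6, 6, 7, 7
  i=8: 1, 1, 1, 2, 3, 4, 4, 5, 6, 6, 7, 8
  i=9: 1, 1, 2, 3, 4, 5, 5, 6, 7, 7, 8, 9
  i=10: 1, 2, 3, 4, 5, 6, 6, 7, 8, 8, 9, 10
  i=11: 1, 2, 3, 4, 5, 6, 6, 7, 8, 9, 10, 11
  i=12: 1, 2, 3, 4, 5, 6, 7, 8, 9, 10, 11, 12

giving w = (4, 8, 11, 1, 9, 5, 6, 12, 3, 2, 10, 7) via Δ²R.

9 SE-corners of the 32-cell Rothe diagram give Ess(w):

[(3, 3, 0), (3, 7, 1), (3, 10, 2), (5, 7, 2), (8, 3, 1), (8, 7, 4), (8, 10, 6), (9, 2, 1), (11, 7, 6)]


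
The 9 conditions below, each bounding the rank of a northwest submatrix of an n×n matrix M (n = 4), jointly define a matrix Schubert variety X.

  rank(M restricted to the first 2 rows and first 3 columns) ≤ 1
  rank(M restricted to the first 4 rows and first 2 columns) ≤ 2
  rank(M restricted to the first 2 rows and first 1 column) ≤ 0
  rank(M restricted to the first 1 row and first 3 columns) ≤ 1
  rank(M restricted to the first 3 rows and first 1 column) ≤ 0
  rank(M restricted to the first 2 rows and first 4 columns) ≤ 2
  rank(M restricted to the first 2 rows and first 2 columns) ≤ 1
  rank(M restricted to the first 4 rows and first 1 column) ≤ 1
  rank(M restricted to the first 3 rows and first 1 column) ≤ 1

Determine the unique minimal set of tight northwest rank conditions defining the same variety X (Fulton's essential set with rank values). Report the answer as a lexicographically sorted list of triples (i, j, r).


Propagating the 9 rank bounds to every northwest block:

  0  1  1  1
  0  1  1  2
  0  1  2  3
  1  2  3  4

hence w(1..4) = (2, 4, 3, 1).

Fulton essential set (2 of the 4 Rothe cells):

[(2, 3, 1), (3, 1, 0)]


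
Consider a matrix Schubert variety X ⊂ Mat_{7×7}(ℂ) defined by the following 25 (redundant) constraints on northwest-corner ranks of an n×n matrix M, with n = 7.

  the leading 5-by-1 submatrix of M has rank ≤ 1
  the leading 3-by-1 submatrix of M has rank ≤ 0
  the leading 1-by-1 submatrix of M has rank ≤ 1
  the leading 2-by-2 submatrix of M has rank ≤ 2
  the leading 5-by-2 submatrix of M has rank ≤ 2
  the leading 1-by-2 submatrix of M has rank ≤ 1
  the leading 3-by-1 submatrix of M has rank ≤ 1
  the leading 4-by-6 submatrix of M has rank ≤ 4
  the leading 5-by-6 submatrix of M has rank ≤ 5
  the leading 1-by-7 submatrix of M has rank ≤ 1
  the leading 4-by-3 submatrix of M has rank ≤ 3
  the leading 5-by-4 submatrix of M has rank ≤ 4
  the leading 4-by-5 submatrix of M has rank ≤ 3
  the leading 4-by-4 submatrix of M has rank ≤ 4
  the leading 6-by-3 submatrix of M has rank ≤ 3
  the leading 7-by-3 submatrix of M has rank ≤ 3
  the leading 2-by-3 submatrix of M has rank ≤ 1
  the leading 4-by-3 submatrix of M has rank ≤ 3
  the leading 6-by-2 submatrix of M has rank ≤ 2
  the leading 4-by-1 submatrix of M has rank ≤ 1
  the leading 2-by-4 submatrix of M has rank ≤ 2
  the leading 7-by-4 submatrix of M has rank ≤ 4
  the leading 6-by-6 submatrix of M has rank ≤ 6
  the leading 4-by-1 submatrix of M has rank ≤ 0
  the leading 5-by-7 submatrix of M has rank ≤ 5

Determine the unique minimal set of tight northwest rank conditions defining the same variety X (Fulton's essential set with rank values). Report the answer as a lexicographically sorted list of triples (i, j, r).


Rank table r_w(7×7) implied by the 25 constraints:

  0 1 1 1 1 1 1
  0 1 1 2 2 2 2
  0 1 2 3 3 3 3
  0 1 2 3 3 4 4
  1 2 3 4 4 5 5
  1 2 3 4 5 6 6
  1 2 3 4 5 6 7

hence w(1..7) = (2, 4, 3, 6, 1, 5, 7).

ℓ(w)=6; the 3 essential cells (i,j,r):

[(2, 3, 1), (4, 1, 0), (4, 5, 3)]


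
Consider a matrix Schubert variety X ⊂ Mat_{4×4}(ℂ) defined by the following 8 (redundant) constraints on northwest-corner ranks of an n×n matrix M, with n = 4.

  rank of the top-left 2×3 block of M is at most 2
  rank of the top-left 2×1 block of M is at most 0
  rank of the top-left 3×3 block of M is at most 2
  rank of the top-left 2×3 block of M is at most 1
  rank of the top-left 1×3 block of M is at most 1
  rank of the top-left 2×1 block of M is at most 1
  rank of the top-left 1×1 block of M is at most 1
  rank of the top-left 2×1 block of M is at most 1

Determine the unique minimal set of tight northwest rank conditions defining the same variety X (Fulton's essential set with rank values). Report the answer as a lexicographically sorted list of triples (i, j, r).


Rank table r_w(4×4) implied by the 8 constraints:

  row 1: 0 | 1 | 1 | 1
  row 2: 0 | 1 | 1 | 2
  row 3: 1 | 2 | 2 | 3
  row 4: 1 | 2 | 3 | 4

reading off 1-entries of Δ²R: w = (2, 4, 1, 3).

|D(w)|=3, |Ess(w)|=2:

[(2, 1, 0), (2, 3, 1)]


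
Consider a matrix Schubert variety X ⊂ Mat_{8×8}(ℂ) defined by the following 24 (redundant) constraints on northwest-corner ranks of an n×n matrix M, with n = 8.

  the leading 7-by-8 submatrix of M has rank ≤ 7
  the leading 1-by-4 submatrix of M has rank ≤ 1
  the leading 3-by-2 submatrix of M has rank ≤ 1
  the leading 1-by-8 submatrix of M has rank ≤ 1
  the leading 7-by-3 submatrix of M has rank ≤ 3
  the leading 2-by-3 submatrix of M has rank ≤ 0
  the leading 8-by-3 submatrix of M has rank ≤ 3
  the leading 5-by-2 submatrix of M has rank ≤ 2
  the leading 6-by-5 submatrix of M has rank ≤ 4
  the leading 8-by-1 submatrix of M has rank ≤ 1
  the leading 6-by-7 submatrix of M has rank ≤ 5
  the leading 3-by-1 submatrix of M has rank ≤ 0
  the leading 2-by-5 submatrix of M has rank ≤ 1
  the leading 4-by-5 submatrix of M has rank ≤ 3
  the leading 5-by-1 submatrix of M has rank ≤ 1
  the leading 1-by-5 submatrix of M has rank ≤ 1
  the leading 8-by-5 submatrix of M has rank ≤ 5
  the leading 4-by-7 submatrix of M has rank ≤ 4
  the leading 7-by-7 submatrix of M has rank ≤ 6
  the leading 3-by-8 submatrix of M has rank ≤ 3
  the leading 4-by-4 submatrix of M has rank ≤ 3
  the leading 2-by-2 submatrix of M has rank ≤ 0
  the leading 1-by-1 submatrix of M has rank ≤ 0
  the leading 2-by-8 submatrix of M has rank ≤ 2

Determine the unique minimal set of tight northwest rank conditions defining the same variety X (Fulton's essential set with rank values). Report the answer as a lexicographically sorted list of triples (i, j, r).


Recovering R(i,j) via the rank-extension bound from the 24 conditions:

  R[1]: 0  0  0  1  1  1  1  1
  R[2]: 0  0  0  1  1  2  2  2
  R[3]: 0  1  1  2  2  3  3  3
  R[4]: 1  2  2  3  3  4  4  4
  R[5]: 1  2  3  4  4  5  5  5
  R[6]: 1  2  3  4  4  5  5  6
  R[7]: 1  2  3  4  5  6  6  7
  R[8]: 1  2  3  4  5  6  7  8

second differences of R give the permutation w = (4, 6, 2, 1, 3, 8, 5, 7).

|D(w)|=10, |Ess(w)|=5:

[(2, 3, 0), (2, 5, 1), (3, 1, 0), (6, 5, 4), (6, 7, 5)]


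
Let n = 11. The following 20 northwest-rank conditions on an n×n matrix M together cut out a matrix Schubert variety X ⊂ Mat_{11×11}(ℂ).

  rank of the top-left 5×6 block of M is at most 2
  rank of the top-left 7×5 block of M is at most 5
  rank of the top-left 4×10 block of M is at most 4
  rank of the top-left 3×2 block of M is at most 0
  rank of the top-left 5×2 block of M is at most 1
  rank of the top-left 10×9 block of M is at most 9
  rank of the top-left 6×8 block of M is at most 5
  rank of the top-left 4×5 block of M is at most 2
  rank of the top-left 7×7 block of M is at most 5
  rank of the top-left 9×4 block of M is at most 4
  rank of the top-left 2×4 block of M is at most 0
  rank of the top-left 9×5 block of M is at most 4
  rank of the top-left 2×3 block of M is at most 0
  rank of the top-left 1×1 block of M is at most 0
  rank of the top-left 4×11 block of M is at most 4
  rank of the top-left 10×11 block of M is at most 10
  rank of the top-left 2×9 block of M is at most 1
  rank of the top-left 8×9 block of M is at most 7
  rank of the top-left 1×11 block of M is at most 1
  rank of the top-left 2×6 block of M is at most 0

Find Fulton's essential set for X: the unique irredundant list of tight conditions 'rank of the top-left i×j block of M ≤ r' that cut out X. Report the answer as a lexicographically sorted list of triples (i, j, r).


Recovering R(i,j) via the rank-extension bound from the 20 conditions:

  i=1: 0  0  0  0  0  0  1  1  1  1  1
  i=2: 0  0  0  0  0  0  1  1  1  2  2
  i=3: 0  0  1  1  1  1  2  2  2  3  3
  i=4: 1  1  2  2  2  2  3  3  3  4  4
  i=5: 1  1  2  2  2  2  3  4  4  5  5
  i=6: 1  2  3  3  3  3  4  5  5  6  6
  i=7: 1  2  3  4  4  4  5  6  6  7  7
  i=8: 1  2  3  4  4  5  6  7  7  8  8
  i=9: 1  2  3  4  4  5  6  7  8  9  9
  i=10: 1  2  3  4  5  6  7  8  9  10  10
  i=11: 1  2  3  4  5  6  7  8  9  10  11

the unique w with this rank table is (7, 10, 3, 1, 8, 2, 4, 6, 9, 5, 11).

|D(w)|=22, |Ess(w)|=6:

[(2, 6, 0), (2, 9, 1), (3, 2, 0), (5, 2, 1), (5, 6, 2), (9, 5, 4)]


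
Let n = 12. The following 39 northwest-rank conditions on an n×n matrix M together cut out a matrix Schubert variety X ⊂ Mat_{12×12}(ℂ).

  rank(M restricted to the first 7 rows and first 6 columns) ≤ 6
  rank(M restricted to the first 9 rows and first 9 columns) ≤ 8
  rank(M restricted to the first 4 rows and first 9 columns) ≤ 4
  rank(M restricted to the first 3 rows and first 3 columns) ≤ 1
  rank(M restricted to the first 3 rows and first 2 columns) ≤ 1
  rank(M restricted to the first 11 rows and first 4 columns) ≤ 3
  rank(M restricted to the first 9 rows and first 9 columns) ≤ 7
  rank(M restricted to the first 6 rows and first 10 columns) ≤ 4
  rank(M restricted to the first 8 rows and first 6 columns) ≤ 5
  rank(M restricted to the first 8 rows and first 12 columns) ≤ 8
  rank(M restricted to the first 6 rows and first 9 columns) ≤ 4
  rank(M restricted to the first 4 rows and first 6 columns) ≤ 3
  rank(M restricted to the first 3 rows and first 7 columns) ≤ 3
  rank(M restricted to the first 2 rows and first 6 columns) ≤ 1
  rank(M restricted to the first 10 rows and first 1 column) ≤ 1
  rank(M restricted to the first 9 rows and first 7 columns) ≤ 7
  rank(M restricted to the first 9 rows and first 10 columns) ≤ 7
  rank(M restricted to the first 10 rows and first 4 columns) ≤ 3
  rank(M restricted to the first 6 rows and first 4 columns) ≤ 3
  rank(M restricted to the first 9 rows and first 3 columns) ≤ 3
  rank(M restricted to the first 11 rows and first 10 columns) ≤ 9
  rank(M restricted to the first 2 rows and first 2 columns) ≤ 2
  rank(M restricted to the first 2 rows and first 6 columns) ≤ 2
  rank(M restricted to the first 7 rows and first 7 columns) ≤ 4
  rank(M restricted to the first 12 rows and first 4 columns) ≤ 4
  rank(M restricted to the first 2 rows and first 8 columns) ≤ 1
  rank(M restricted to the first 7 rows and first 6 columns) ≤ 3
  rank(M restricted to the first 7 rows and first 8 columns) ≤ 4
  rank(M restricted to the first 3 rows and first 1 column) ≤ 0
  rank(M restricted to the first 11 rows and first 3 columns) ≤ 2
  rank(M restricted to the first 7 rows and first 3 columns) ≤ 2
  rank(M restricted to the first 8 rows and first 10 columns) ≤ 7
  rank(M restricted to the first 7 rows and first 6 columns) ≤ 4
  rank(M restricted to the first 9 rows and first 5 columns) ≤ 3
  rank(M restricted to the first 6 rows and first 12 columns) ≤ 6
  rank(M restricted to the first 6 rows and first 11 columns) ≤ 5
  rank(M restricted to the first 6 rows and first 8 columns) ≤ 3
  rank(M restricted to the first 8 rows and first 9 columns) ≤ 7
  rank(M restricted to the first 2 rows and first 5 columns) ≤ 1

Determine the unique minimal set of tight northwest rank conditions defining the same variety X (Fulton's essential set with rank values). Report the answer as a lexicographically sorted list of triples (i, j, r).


Recovering R(i,j) via the rank-extension bound from the 39 conditions:

  i=1: 0 1 1 1 1 1 1 1 1 1 1 1
  i=2: 0 1 1 1 1 1 1 1 2 2 2 2
  i=3: 0 1 1 2 2 2 2 2 3 3 3 3
  i=4: 1 2 2 3 3 3 3 3 4 4 4 4
  i=5: 1 2 2 3 3 3 3 3 4 4 5 5
  i=6: 1 2 2 3 3 3 3 3 4 4 5 6
  i=7: 1 2 2 3 3 3 4 4 5 5 6 7
  i=8: 1 2 2 3 3 4 5 5 6 6 7 8
  i=9: 1 2 2 3 3 4 5 6 7 7 8 9
  i=10: 1 2 2 3 4 5 6 7 8 8 9 10
  i=11: 1 2 2 3 4 5 6 7 8 9 10 11
  i=12: 1 2 3 4 5 6 7 8 9 10 11 12

giving w = (2, 9, 4, 1, 11, 12, 7, 6, 8, 5, 10, 3) via Δ²R.

|D(w)|=31, |Ess(w)|=8:

[(2, 8, 1), (3, 1, 0), (3, 3, 1), (6, 8, 3), (6, 10, 4), (7, 6, 3), (9, 5, 3), (11, 3, 2)]


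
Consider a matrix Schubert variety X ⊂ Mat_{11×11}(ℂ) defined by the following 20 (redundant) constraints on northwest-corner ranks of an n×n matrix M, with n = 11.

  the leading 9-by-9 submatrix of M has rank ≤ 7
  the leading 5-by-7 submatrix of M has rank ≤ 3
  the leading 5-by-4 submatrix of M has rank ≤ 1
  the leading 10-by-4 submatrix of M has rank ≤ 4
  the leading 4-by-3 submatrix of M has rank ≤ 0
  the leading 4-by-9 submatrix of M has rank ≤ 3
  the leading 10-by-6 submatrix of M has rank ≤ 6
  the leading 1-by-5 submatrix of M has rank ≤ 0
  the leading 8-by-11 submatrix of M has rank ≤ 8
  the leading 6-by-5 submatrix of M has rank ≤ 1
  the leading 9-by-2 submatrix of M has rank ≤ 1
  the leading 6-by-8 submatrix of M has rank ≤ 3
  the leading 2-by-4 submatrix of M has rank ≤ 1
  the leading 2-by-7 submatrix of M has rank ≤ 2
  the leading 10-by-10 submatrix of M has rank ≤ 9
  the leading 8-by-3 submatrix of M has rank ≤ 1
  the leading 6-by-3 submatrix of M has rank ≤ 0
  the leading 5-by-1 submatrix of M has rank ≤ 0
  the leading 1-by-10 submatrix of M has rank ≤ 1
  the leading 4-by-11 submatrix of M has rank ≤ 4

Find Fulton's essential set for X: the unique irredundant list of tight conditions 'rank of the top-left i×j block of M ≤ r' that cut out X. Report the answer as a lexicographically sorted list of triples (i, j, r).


Recovering R(i,j) via the rank-extension bound from the 20 conditions:

  R[1]: 0, 0, 0, 0, 0, 1, 1, 1, 1, 1, 1
  R[2]: 0, 0, 0, 1, 1, 2, 2, 2, 2, 2, 2
  R[3]: 0, 0, 0, 1, 1, 2, 3, 3, 3, 3, 3
  R[4]: 0, 0, 0, 1, 1, 2, 3, 3, 3, 4, 4
  R[5]: 0, 0, 0, 1, 1, 2, 3, 3, 4, 5, 5
  R[6]: 0, 0, 0, 1, 1, 2, 3, 3, 4, 5, 6
  R[7]: 1, 1, 1, 2, 2, 3, 4, 4, 5, 6, 7
  R[8]: 1, 1, 1, 2, 3, 4, 5, 5, 6, 7, 8
  R[9]: 1, 1, 2, 3, 4, 5, 6, 6, 7, 8, 9
  R[10]: 1, 2, 3, 4, 5, 6, 7, 7, 8, 9, 10
  R[11]: 1, 2, 3, 4, 5, 6, 7, 8, 9, 10, 11

reading off 1-entries of Δ²R: w = (6, 4, 7, 10, 9, 11, 1, 5, 3, 2, 8).

D(w) has 31 cells with 7 SE-corners; essential set:

[(1, 5, 0), (4, 9, 3), (6, 3, 0), (6, 5, 1), (6, 8, 3), (8, 3, 1), (9, 2, 1)]


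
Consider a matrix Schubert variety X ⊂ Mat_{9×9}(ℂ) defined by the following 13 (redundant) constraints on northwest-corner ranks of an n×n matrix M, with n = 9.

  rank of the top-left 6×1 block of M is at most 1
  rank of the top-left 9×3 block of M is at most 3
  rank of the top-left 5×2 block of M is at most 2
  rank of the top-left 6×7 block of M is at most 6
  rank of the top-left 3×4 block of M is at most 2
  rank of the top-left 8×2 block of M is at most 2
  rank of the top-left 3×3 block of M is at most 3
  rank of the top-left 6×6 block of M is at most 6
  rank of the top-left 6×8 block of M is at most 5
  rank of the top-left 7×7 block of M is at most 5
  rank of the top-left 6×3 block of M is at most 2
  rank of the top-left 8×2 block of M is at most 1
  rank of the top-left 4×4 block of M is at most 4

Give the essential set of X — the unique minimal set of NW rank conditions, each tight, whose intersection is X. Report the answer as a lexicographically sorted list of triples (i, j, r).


Computing R[i][j] = min implied NW-rank bound (n=9, 13 conditions):

  row 1: 1, 1, 1, 1, 1, 1, 1, 1, 1
  row 2: 1, 1, 2, 2, 2, 2, 2, 2, 2
  row 3: 1, 1, 2, 2, 3, 3, 3, 3, 3
  row 4: 1, 1, 2, 3, 4, 4, 4, 4, 4
  row 5: 1, 1, 2, 3, 4, 5, 5, 5, 5
  row 6: 1, 1, 2, 3, 4, 5, 5, 5, 6
  row 7: 1, 1, 2, 3, 4, 5, 5, 6, 7
  row 8: 1, 1, 2, 3, 4, 5, 6, 7, 8
  row 9: 1, 2, 3, 4, 5, 6, 7, 8, 9

the unique w with this rank table is (1, 3, 5, 4, 6, 9, 8, 7, 2).

|D(w)|=11, |Ess(w)|=4:

[(3, 4, 2), (6, 8, 5), (7, 7, 5), (8, 2, 1)]


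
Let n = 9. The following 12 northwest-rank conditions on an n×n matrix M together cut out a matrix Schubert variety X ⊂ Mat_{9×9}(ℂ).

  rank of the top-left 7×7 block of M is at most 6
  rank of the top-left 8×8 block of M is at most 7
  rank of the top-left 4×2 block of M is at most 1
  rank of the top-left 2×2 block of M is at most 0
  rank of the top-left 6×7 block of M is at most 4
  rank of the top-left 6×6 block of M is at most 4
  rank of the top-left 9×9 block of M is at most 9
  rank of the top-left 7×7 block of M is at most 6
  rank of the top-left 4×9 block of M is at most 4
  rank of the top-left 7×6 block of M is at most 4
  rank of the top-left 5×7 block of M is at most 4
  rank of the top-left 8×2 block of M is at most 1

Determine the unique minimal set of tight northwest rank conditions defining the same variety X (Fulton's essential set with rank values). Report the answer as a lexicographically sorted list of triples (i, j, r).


Propagating the 12 rank bounds to every northwest block:

  row 1: 0  0  1  1  1  1  1  1  1
  row 2: 0  0  1  2  2  2  2  2  2
  row 3: 1  1  2  3  3  3  3  3  3
  row 4: 1  1  2  3  4  4  4  4  4
  row 5: 1  1  2  3  4  4  4  5  5
  row 6: 1  1  2  3  4  4  4  5  6
  row 7: 1  1  2  3  4  4  5  6  7
  row 8: 1  1  2  3  4  5  6  7  8
  row 9: 1  2  3  4  5  6  7  8  9

reading off 1-entries of Δ²R: w = (3, 4, 1, 5, 8, 9, 7, 6, 2).

|D(w)|=14, |Ess(w)|=4:

[(2, 2, 0), (6, 7, 4), (7, 6, 4), (8, 2, 1)]


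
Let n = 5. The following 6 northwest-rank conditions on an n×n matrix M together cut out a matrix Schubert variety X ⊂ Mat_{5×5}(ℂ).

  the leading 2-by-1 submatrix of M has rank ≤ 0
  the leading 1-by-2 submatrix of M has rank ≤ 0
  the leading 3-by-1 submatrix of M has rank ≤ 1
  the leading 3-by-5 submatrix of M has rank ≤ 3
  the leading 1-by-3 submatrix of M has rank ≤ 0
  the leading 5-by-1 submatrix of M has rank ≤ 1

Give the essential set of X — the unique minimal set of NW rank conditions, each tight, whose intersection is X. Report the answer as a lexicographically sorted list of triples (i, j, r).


The tightest implied rank at each (i,j), from the 6 conditions:

  row 1: 0 0 0 1 1
  row 2: 0 1 1 2 2
  row 3: 1 2 2 3 3
  row 4: 1 2 3 4 4
  row 5: 1 2 3 4 5

giving w = (4, 2, 1, 3, 5) via Δ²R.

2 SE-corners of the 4-cell Rothe diagram give Ess(w):

[(1, 3, 0), (2, 1, 0)]


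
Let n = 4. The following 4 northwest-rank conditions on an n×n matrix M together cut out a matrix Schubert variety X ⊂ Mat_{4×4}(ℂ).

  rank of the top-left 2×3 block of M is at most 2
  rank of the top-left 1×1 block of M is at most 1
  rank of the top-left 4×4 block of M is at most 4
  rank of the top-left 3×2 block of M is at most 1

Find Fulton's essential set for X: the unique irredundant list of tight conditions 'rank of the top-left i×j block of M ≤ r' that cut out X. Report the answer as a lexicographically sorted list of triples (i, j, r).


Recovering R(i,j) via the rank-extension bound from the 4 conditions:

  i=1: 1, 1, 1, 1
  i=2: 1, 1, 2, 2
  i=3: 1, 1, 2, 3
  i=4: 1, 2, 3, 4

reading off 1-entries of Δ²R: w = (1, 3, 4, 2).

|D(w)|=2, |Ess(w)|=1:

[(3, 2, 1)]


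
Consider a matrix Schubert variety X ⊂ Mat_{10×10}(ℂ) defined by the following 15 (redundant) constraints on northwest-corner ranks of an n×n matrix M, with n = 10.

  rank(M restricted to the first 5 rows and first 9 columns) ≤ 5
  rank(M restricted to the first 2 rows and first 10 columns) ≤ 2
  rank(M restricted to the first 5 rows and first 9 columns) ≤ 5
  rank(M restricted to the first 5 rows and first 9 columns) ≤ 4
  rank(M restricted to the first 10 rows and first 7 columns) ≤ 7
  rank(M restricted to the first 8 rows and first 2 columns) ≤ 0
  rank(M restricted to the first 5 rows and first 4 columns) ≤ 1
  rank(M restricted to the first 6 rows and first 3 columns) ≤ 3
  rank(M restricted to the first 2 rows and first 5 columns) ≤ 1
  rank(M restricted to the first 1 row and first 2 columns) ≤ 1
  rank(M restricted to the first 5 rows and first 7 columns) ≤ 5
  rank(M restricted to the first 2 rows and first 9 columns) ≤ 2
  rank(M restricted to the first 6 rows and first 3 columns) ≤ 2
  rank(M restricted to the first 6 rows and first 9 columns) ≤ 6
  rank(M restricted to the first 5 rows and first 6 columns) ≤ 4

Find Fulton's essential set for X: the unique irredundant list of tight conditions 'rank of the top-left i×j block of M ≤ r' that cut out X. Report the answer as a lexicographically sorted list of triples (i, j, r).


The tightest implied rank at each (i,j), from the 15 conditions:

  i=1: 0 | 0 | 1 | 1 | 1 | 1 | 1 | 1 | 1 | 1
  i=2: 0 | 0 | 1 | 1 | 1 | 2 | 2 | 2 | 2 | 2
  i=3: 0 | 0 | 1 | 1 | 2 | 3 | 3 | 3 | 3 | 3
  i=4: 0 | 0 | 1 | 1 | 2 | 3 | 4 | 4 | 4 | 4
  i=5: 0 | 0 | 1 | 1 | 2 | 3 | 4 | 4 | 4 | 5
  i=6: 0 | 0 | 1 | 2 | 3 | 4 | 5 | 5 | 5 | 6
  i=7: 0 | 0 | 1 | 2 | 3 | 4 | 5 | 6 | 6 | 7
  i=8: 0 | 0 | 1 | 2 | 3 | 4 | 5 | 6 | 7 | 8
  i=9: 1 | 1 | 2 | 3 | 4 | 5 | 6 | 7 | 8 | 9
  i=10: 1 | 2 | 3 | 4 | 5 | 6 | 7 | 8 | 9 | 10

giving w = (3, 6, 5, 7, 10, 4, 8, 9, 1, 2) via Δ²R.

ℓ(w)=23; the 4 essential cells (i,j,r):

[(2, 5, 1), (5, 4, 1), (5, 9, 4), (8, 2, 0)]
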